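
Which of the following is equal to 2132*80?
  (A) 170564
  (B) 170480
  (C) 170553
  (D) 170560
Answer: D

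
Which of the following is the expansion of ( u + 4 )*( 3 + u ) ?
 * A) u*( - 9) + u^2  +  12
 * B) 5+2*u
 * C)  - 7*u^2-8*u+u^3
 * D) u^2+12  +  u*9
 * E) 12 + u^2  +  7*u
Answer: E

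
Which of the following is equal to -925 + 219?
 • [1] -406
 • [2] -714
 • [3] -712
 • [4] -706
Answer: 4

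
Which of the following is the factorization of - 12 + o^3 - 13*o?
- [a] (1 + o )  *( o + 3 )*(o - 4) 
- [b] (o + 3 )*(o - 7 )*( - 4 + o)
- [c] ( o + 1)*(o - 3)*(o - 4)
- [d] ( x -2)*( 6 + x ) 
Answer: a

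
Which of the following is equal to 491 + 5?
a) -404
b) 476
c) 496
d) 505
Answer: c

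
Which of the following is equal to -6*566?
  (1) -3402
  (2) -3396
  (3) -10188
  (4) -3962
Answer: 2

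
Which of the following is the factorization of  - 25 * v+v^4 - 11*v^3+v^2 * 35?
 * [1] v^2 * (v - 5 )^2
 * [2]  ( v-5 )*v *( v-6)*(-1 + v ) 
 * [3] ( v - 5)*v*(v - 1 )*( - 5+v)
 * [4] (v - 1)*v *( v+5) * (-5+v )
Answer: 3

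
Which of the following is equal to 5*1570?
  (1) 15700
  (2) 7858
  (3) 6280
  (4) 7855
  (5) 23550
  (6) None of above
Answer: 6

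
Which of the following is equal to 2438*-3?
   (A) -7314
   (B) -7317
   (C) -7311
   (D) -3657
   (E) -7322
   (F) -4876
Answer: A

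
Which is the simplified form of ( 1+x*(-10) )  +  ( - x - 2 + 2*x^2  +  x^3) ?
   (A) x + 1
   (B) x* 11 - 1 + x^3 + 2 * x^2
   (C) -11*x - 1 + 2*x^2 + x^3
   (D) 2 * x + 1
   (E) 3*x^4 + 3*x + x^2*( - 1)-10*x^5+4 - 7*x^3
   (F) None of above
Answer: C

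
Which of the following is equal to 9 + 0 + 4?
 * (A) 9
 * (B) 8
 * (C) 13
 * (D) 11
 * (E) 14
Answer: C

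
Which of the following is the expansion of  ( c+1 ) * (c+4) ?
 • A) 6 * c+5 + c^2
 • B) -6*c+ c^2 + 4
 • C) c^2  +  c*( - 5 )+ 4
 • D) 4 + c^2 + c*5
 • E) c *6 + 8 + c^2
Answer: D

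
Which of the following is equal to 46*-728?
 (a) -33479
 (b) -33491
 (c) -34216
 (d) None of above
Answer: d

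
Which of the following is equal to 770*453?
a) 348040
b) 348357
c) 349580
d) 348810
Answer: d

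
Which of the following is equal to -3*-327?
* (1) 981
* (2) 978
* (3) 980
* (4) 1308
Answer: 1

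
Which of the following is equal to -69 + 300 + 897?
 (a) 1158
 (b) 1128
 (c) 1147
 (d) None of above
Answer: b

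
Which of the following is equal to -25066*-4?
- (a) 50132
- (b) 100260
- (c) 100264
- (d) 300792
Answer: c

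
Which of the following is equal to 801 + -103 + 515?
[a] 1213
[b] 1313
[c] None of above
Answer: a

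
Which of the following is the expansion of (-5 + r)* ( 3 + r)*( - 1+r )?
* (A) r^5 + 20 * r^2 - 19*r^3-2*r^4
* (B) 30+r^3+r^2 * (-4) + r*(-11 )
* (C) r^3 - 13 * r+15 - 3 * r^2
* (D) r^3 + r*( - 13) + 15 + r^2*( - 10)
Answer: C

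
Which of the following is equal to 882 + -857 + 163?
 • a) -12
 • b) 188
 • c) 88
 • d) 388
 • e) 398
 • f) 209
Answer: b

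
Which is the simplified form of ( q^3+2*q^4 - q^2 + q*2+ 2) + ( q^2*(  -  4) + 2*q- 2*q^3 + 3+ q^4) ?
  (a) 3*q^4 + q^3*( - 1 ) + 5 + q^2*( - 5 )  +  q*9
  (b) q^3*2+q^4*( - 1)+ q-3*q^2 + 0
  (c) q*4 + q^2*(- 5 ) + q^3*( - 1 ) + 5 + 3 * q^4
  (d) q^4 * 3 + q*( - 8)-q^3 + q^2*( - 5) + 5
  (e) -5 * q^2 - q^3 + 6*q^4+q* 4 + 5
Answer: c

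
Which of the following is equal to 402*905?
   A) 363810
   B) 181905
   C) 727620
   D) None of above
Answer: A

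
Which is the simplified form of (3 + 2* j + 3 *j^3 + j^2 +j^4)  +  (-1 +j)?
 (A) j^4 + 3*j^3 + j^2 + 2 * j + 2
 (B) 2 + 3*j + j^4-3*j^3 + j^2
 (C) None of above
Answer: C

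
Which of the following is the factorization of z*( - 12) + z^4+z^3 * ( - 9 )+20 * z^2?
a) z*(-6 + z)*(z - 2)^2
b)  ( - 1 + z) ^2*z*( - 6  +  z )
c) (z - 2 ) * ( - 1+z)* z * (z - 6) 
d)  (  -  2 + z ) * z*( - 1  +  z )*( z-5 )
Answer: c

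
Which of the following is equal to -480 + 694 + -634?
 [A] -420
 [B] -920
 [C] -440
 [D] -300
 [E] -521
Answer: A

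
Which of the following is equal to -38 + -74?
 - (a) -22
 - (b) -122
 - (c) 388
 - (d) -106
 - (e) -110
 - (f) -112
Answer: f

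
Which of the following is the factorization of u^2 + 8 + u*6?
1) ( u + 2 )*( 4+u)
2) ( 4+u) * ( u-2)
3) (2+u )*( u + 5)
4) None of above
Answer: 1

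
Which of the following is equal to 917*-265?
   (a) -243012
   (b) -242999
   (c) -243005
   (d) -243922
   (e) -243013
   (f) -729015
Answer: c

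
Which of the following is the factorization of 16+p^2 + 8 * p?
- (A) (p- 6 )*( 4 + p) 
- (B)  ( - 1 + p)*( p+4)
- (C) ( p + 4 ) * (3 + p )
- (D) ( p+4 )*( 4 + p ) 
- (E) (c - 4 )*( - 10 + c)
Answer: D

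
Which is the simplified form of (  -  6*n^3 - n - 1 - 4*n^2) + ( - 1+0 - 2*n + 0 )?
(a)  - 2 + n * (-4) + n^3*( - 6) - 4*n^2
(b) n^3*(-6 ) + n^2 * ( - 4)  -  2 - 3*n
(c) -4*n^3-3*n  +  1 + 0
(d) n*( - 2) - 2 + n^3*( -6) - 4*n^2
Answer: b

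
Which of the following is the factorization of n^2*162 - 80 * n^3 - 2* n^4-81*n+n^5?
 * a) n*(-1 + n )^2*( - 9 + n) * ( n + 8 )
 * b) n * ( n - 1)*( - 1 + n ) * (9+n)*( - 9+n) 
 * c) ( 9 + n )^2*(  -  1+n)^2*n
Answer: b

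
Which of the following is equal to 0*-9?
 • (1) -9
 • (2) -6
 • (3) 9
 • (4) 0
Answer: 4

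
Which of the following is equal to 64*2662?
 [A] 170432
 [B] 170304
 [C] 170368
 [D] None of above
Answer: C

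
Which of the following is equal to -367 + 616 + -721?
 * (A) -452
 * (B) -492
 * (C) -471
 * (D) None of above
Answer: D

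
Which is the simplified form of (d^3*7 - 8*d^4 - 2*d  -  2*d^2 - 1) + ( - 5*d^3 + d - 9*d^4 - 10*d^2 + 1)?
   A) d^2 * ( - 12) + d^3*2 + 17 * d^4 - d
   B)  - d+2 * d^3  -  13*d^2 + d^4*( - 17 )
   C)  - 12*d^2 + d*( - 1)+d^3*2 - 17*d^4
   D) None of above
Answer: C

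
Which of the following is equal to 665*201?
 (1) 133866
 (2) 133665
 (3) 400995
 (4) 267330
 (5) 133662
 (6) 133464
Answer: 2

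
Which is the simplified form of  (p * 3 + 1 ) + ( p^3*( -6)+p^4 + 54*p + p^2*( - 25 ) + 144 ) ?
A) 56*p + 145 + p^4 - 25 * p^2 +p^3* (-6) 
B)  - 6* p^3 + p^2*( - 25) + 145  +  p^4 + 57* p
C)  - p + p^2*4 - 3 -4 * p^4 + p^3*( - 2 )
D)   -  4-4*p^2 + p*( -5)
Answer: B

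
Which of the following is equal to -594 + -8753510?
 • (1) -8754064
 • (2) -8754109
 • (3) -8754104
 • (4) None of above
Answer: 3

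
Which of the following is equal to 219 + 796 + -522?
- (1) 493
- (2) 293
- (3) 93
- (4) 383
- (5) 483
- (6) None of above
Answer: 1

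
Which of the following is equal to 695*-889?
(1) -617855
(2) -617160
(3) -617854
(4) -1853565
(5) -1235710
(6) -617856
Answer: 1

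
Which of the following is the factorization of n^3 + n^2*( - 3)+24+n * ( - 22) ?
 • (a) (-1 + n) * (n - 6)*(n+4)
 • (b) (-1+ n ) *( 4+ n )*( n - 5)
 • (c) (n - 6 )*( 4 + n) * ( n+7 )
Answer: a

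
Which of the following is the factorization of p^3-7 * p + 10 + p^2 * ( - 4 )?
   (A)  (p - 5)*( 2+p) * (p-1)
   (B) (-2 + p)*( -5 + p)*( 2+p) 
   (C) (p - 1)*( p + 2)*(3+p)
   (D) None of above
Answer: A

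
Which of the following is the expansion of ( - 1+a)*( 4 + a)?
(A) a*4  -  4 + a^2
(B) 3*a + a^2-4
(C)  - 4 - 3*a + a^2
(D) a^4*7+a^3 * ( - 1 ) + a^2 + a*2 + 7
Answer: B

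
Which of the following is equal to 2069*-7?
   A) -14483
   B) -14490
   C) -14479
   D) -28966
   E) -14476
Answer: A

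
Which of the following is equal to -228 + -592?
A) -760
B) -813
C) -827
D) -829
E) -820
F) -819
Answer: E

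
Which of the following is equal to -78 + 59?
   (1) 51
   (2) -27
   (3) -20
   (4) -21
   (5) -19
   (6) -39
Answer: 5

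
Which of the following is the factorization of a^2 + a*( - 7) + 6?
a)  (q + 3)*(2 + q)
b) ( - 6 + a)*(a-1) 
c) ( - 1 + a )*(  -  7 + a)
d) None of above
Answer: b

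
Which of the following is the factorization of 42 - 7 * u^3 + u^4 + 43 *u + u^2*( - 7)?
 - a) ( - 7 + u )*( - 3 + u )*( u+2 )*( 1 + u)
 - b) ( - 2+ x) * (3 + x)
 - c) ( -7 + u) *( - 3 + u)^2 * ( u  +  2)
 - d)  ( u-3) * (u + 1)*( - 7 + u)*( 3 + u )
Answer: a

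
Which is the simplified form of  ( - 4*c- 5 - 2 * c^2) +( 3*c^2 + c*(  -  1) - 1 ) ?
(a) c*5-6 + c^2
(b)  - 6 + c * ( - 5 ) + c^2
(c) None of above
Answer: b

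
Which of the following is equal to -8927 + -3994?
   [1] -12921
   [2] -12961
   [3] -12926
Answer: 1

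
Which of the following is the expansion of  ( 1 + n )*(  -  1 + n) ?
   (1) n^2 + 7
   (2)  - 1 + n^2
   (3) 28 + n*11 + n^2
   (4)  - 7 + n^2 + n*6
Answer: 2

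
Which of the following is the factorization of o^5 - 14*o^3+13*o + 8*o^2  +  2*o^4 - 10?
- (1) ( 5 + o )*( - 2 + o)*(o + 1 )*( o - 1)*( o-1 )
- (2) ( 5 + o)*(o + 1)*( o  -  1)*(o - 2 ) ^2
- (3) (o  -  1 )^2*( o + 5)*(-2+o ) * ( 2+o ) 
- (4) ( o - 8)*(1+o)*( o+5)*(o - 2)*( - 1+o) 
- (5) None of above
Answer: 1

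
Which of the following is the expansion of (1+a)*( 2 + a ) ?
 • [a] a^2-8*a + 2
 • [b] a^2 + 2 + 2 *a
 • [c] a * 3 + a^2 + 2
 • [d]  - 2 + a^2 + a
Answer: c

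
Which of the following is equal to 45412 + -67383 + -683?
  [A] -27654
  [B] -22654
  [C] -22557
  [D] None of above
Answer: B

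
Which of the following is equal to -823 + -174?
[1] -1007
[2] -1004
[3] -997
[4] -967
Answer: 3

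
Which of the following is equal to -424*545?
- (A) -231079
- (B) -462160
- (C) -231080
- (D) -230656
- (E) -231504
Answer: C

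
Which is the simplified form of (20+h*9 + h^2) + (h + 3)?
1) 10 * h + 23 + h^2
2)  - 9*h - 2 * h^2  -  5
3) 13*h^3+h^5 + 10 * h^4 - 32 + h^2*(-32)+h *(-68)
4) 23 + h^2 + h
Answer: 1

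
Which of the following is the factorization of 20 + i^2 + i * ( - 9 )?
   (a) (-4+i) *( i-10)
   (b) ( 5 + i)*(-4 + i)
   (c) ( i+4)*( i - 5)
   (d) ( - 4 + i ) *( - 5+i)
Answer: d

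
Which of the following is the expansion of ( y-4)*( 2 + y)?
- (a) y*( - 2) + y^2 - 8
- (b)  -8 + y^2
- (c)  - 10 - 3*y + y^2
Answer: a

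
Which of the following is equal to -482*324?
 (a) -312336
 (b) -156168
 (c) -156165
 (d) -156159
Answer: b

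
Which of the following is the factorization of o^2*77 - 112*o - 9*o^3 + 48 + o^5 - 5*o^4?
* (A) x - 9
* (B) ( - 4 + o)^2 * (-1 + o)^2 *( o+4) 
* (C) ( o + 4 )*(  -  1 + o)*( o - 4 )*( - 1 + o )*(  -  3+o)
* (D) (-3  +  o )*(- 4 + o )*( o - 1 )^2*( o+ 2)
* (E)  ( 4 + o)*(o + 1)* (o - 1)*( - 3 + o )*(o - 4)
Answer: C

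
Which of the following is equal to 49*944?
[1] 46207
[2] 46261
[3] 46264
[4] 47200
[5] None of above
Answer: 5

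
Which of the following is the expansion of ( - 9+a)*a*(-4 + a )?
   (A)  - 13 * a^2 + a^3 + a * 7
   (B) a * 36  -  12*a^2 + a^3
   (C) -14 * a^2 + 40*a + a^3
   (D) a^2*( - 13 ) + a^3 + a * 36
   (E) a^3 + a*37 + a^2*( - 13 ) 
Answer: D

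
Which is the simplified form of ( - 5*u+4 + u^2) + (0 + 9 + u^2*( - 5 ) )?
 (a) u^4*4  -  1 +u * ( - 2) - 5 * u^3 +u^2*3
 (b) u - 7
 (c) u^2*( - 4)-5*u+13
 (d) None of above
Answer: c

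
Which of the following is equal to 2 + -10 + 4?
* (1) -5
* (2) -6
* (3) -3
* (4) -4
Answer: 4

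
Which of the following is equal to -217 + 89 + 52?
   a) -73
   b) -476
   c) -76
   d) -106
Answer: c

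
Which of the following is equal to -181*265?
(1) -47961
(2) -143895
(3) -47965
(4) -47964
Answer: 3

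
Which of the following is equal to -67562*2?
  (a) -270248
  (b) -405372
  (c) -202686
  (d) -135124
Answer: d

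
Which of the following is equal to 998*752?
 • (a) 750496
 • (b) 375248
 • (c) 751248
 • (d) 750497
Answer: a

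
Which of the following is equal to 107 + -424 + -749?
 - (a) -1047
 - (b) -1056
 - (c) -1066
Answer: c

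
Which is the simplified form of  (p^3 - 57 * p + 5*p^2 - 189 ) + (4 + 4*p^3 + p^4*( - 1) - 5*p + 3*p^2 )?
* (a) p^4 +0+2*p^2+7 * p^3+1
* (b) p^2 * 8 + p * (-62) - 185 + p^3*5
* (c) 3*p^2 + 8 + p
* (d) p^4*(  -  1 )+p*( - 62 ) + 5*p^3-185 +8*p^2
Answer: d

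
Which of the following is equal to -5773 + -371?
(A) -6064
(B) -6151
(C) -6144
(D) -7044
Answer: C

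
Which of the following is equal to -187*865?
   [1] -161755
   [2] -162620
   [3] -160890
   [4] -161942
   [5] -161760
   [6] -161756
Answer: 1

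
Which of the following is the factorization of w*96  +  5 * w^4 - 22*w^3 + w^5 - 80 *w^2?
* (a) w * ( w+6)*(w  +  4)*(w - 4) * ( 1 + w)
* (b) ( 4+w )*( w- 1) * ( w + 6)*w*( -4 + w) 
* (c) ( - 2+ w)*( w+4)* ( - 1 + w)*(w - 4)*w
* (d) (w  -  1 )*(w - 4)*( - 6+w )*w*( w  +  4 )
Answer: b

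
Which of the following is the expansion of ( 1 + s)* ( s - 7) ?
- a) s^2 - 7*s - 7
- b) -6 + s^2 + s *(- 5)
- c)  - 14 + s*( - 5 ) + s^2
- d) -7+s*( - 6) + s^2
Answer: d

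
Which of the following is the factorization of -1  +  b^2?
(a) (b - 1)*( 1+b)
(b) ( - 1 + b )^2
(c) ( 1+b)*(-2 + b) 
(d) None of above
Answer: a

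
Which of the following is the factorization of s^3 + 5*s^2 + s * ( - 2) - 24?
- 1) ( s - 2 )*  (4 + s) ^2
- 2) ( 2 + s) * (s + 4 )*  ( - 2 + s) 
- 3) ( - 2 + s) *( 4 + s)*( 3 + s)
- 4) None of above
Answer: 3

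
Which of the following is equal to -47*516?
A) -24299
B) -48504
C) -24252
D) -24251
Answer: C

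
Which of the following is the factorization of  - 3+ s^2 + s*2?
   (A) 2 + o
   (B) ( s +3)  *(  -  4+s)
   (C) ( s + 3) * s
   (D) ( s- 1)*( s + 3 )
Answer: D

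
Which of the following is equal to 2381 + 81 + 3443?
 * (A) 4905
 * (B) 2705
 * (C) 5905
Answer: C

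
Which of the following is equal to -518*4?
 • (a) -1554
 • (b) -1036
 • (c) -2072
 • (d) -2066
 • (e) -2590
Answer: c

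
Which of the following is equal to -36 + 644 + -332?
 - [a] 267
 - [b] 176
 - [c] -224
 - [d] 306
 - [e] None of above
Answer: e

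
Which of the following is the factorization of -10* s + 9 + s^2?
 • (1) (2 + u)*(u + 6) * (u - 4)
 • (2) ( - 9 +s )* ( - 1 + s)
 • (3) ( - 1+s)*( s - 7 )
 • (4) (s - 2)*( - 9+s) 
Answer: 2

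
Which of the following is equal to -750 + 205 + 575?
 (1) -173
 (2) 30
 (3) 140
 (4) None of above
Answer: 2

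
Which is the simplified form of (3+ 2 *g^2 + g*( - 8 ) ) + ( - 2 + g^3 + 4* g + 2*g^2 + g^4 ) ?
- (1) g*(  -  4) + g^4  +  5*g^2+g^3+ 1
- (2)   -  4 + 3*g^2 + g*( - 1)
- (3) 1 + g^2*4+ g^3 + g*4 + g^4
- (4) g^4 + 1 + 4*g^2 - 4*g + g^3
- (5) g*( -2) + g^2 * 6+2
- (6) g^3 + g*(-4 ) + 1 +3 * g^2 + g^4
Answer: 4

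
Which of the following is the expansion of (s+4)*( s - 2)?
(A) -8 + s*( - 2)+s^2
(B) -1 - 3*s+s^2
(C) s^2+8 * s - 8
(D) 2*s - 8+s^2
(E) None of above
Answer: D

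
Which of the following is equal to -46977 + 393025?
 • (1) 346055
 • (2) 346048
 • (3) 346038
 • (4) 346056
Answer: 2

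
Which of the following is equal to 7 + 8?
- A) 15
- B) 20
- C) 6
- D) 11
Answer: A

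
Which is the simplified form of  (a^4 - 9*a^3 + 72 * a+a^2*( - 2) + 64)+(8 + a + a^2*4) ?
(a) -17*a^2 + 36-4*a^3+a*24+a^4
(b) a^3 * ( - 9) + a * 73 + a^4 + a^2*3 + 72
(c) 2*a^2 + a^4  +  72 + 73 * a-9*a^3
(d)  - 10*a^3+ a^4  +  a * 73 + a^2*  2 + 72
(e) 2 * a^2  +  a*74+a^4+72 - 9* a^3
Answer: c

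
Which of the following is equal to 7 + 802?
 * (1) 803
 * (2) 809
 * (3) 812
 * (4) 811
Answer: 2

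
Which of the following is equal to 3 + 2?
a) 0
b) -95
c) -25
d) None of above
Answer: d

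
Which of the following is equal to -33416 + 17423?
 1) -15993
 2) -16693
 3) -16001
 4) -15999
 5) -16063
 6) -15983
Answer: 1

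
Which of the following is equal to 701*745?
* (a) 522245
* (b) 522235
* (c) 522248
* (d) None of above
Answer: a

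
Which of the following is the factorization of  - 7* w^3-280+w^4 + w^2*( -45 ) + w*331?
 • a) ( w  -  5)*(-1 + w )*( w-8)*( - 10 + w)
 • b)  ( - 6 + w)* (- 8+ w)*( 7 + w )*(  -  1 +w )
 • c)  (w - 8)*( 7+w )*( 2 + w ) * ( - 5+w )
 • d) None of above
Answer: d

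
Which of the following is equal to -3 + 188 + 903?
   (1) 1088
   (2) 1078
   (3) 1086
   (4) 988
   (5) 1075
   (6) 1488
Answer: 1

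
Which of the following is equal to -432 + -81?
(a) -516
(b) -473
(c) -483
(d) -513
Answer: d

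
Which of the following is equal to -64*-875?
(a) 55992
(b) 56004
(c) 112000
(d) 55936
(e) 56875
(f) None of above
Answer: f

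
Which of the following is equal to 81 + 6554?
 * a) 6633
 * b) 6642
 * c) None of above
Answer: c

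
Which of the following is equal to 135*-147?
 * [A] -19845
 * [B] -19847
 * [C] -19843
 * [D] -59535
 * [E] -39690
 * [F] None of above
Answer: A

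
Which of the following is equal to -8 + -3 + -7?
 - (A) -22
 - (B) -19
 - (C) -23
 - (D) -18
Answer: D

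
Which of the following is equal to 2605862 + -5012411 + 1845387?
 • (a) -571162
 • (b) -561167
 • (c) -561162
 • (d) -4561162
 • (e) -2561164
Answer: c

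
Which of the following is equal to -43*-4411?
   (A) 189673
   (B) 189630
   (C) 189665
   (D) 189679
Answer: A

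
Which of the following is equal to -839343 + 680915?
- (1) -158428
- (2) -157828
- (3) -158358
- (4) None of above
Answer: 1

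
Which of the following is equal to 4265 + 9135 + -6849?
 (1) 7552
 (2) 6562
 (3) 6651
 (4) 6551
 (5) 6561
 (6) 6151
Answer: 4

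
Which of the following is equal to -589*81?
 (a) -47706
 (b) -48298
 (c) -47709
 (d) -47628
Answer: c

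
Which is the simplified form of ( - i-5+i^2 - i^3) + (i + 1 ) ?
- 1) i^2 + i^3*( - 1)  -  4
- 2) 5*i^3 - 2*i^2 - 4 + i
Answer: 1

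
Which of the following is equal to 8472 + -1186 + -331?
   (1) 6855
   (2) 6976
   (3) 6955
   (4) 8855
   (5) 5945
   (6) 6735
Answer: 3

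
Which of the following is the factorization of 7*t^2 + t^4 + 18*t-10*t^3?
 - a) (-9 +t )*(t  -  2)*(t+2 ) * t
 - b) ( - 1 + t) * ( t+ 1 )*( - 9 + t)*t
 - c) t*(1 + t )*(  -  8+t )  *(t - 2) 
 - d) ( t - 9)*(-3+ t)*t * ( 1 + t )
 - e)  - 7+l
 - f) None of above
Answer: f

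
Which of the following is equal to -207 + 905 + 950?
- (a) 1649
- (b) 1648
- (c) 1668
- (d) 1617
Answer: b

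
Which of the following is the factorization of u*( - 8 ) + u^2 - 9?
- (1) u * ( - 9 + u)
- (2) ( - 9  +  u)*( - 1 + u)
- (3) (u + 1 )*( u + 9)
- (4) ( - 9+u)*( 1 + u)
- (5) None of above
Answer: 4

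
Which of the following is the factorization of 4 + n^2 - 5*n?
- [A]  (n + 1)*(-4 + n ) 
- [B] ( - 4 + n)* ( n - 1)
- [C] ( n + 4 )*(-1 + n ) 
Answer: B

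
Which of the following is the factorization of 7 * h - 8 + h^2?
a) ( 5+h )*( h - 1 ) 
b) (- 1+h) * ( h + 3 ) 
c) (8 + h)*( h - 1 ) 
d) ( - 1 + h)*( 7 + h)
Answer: c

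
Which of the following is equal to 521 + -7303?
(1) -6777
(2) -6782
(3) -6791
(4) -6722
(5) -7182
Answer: 2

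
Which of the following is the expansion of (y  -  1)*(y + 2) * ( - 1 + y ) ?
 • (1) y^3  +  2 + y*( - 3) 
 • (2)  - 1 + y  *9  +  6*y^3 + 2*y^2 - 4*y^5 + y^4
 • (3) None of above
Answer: 1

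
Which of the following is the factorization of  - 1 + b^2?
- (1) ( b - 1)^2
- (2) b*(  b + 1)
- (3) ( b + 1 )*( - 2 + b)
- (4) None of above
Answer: 4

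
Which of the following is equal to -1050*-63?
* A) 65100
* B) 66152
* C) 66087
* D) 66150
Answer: D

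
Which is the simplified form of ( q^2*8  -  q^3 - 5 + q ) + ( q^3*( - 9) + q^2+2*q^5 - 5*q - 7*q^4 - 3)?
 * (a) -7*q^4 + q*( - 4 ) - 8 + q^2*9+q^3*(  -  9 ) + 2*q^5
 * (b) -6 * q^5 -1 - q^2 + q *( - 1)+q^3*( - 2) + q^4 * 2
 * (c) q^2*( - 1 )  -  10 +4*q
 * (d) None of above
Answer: d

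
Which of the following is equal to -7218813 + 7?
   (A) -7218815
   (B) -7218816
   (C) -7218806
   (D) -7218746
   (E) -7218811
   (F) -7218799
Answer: C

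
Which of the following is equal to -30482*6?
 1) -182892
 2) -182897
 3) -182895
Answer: 1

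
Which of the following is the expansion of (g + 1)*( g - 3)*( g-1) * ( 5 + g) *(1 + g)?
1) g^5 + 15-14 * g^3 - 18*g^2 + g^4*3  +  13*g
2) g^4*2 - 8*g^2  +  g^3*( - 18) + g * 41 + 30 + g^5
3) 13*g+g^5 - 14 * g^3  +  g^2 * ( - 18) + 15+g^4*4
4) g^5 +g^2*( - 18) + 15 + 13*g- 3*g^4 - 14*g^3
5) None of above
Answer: 1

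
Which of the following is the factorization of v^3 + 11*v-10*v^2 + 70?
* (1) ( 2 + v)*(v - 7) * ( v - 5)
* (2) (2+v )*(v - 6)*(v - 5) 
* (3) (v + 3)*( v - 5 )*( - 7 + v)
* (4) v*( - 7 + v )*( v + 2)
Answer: 1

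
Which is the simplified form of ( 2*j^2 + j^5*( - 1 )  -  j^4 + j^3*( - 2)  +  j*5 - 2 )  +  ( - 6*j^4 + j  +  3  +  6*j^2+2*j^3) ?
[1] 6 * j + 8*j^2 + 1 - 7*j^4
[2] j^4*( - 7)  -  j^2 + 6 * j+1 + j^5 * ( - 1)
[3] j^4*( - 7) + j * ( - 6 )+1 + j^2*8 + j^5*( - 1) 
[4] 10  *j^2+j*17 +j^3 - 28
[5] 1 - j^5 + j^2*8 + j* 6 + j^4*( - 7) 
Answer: 5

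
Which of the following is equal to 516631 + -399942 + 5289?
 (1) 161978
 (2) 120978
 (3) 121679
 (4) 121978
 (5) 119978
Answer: 4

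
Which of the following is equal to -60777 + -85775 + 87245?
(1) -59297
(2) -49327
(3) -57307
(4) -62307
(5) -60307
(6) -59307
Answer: 6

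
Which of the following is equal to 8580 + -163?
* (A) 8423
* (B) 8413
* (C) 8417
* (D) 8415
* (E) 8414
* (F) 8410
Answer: C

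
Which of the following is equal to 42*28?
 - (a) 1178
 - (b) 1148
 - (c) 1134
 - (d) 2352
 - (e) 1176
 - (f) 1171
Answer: e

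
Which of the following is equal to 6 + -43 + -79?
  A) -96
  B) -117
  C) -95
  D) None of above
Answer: D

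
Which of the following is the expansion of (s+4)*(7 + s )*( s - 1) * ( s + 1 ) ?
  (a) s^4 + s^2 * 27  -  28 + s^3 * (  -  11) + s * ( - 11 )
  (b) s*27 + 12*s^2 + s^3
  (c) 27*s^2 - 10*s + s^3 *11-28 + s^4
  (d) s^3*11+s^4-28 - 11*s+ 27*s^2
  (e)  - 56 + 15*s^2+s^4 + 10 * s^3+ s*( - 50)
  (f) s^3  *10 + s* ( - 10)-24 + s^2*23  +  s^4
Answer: d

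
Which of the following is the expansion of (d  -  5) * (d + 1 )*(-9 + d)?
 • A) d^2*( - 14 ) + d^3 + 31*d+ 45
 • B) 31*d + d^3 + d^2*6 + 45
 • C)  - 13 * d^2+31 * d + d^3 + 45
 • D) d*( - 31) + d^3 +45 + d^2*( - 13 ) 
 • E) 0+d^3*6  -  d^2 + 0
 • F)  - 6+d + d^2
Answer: C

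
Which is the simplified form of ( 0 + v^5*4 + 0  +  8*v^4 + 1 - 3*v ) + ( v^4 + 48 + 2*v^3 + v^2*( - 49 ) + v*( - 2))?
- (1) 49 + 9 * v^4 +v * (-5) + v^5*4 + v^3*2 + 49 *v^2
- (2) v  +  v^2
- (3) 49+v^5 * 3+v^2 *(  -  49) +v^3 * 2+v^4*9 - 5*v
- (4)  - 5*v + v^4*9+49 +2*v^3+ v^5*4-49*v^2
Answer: 4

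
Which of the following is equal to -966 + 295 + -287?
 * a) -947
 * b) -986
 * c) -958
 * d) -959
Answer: c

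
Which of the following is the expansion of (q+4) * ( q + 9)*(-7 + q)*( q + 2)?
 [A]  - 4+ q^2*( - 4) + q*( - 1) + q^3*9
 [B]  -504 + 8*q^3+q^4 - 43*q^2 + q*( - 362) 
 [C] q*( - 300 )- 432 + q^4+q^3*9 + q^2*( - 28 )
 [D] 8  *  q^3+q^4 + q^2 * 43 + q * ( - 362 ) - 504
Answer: B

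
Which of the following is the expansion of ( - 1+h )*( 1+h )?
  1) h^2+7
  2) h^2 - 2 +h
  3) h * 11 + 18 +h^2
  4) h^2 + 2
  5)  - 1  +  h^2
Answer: 5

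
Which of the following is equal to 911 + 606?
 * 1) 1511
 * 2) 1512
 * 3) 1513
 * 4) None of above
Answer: 4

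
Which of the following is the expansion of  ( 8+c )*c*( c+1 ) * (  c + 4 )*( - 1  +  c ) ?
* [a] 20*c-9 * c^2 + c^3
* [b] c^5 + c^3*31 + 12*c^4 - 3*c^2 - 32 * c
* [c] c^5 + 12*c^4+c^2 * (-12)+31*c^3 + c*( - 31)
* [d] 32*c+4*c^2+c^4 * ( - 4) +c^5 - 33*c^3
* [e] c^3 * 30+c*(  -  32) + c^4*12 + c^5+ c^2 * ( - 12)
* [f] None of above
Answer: f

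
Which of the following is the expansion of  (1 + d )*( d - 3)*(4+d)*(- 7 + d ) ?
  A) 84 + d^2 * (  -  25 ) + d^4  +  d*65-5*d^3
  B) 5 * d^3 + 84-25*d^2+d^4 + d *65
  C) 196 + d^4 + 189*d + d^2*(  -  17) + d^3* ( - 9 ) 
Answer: A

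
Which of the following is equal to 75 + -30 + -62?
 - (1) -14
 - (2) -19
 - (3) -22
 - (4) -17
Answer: 4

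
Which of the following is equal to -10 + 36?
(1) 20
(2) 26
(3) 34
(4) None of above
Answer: 2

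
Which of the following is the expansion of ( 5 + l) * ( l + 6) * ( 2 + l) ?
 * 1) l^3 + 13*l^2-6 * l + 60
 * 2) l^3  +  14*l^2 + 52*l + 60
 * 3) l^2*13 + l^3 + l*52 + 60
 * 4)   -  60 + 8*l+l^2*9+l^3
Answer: 3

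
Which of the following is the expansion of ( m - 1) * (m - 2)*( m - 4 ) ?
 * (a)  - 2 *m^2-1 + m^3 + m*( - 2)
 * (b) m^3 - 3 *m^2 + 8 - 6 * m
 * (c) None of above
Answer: c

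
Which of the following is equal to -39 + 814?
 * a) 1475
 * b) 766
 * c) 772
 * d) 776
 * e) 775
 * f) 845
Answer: e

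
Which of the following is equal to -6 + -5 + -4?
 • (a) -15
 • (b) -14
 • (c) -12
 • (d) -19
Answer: a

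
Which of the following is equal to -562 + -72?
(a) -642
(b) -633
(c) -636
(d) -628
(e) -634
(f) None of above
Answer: e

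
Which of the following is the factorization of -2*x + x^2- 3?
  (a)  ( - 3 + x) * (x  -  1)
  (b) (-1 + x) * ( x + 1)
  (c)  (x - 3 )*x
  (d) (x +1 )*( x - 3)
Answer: d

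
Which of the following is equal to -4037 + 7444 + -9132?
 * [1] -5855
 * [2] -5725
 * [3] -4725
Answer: 2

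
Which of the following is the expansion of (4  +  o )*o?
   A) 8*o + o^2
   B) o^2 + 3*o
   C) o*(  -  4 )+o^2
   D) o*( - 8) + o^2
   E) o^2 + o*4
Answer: E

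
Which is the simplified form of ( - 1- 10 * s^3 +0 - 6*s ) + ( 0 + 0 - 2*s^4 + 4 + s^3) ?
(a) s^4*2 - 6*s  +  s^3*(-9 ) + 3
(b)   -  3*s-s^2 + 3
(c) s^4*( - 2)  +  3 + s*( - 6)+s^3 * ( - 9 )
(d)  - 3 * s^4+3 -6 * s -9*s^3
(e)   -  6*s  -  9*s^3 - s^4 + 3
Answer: c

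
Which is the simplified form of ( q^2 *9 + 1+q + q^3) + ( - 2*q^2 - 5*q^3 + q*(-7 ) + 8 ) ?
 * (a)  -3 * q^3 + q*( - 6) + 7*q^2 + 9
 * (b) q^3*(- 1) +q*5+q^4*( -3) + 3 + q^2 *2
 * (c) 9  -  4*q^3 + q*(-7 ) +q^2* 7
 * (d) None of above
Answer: d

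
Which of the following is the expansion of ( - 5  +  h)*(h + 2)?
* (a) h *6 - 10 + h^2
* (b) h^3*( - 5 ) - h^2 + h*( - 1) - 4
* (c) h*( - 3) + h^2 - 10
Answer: c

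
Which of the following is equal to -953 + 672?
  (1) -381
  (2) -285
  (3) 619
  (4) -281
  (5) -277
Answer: 4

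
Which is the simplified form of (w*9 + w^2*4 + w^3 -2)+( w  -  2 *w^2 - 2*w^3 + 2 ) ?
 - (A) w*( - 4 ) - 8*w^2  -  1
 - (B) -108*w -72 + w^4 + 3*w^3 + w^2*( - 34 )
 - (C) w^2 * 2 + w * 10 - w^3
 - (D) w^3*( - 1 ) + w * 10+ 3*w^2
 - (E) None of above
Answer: C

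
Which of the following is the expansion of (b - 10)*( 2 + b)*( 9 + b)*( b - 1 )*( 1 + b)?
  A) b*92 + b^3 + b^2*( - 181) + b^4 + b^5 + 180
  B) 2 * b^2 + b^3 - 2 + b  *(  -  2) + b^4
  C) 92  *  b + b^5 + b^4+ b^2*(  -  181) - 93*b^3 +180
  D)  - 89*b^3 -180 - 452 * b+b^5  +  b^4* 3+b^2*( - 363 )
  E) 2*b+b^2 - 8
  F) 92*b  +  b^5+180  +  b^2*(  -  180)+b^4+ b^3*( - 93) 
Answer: C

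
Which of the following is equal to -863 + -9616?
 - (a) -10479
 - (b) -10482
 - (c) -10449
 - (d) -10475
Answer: a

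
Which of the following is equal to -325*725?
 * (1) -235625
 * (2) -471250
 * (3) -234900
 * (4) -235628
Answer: 1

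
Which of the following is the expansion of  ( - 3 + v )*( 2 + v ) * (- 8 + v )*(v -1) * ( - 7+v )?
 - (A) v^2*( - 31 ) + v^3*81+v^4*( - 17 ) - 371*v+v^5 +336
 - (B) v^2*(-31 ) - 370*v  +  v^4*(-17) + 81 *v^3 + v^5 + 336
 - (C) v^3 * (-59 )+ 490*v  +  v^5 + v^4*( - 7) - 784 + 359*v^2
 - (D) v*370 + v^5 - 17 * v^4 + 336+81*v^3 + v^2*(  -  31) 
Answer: B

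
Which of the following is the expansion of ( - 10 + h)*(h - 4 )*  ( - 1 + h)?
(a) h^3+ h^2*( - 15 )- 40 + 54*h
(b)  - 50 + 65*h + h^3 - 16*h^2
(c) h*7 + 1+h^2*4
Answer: a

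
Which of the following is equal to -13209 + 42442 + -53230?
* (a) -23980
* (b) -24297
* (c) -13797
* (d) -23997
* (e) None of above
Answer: d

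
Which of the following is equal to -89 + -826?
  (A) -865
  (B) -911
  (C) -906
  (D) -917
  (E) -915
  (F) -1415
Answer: E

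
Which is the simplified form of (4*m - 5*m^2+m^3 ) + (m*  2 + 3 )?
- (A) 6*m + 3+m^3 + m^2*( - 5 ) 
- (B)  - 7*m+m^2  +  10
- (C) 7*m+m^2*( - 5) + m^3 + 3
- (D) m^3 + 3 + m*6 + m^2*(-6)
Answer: A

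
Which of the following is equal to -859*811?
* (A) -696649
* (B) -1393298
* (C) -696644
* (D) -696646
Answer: A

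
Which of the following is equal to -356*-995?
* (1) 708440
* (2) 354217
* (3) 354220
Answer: 3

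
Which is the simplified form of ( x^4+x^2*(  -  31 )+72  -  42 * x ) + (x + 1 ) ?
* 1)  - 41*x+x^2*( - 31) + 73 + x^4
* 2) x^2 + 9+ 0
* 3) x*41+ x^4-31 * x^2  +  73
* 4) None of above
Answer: 1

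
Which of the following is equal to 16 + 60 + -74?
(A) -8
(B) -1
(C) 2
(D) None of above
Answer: C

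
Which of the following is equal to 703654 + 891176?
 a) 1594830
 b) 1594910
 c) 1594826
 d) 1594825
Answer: a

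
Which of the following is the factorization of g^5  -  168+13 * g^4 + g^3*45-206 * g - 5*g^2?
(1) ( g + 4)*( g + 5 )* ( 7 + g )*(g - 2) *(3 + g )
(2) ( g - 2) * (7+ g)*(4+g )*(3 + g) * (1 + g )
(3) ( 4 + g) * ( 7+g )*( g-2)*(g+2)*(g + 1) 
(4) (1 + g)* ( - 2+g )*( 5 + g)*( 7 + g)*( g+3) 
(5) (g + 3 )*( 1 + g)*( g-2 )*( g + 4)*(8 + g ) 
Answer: 2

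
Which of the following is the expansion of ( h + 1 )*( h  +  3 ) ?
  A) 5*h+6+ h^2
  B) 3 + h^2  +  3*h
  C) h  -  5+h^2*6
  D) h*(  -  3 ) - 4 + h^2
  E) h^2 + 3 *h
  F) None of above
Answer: F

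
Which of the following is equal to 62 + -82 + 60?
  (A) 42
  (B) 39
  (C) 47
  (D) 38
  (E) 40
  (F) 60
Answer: E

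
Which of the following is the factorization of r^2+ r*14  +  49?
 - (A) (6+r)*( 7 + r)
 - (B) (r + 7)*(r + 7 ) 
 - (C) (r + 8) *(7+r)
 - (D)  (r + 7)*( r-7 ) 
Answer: B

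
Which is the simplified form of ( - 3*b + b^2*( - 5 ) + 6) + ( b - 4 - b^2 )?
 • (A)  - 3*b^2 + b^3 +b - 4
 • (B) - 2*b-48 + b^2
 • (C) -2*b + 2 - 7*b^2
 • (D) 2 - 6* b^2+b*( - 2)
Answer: D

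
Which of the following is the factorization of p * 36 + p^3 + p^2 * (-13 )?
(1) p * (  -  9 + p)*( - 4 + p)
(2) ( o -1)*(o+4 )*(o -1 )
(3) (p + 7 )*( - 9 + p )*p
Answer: 1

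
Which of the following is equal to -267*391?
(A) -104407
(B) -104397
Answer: B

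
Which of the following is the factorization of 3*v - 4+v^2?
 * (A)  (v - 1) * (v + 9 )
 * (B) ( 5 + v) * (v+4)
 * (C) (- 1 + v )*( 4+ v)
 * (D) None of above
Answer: C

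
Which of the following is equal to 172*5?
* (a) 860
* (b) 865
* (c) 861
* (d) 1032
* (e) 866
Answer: a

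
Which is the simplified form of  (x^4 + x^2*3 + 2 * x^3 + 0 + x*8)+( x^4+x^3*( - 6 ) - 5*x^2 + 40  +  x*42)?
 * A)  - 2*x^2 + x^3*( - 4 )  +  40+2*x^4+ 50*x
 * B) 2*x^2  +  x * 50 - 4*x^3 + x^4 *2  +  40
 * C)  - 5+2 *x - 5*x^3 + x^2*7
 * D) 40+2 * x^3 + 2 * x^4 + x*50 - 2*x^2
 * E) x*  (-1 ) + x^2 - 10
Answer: A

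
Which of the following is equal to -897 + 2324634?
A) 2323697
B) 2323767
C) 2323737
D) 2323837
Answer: C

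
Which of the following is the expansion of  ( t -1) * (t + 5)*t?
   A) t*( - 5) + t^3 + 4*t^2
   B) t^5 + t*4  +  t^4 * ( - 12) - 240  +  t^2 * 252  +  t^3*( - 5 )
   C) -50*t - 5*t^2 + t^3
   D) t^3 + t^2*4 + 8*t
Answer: A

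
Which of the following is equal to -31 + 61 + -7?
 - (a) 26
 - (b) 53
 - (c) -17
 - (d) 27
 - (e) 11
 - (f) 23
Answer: f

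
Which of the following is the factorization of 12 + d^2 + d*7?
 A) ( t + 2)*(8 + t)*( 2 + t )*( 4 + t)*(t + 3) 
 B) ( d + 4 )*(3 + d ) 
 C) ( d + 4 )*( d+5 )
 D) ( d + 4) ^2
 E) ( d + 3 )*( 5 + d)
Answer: B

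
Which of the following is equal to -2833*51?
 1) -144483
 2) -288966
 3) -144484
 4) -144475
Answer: 1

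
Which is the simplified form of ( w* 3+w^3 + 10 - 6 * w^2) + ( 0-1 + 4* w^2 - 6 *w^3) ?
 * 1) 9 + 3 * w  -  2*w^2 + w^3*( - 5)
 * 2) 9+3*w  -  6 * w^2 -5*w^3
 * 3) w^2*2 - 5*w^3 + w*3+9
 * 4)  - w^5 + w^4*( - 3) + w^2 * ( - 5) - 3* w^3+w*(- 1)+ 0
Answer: 1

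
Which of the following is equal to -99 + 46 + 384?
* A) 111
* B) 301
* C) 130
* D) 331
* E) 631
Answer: D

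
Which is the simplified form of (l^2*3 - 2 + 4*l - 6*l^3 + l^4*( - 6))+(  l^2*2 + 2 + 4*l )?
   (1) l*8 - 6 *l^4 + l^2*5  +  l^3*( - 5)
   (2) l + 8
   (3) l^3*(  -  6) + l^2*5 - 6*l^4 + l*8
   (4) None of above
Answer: 3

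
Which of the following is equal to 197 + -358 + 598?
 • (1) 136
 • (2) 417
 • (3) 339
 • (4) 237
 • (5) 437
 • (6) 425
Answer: 5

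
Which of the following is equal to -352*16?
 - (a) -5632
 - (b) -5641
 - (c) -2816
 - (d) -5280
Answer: a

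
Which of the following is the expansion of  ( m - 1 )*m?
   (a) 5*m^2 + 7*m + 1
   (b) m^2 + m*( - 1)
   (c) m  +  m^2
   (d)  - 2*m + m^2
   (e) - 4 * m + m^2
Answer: b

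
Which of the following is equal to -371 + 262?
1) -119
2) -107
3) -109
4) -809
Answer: 3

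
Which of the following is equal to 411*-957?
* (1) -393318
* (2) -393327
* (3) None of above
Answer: 2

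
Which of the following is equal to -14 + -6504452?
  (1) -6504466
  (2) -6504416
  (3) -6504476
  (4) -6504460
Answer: 1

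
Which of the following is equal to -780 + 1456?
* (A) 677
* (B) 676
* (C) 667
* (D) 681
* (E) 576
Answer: B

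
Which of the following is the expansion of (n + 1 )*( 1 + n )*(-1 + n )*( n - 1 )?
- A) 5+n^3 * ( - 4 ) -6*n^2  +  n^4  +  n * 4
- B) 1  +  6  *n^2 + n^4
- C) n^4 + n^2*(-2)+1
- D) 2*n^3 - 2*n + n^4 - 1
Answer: C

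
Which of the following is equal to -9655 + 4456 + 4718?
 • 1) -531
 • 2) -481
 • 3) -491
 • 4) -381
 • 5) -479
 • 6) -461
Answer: 2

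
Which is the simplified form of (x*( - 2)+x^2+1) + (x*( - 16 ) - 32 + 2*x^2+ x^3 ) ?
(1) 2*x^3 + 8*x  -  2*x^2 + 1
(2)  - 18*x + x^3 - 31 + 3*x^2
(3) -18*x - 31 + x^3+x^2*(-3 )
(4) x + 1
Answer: 2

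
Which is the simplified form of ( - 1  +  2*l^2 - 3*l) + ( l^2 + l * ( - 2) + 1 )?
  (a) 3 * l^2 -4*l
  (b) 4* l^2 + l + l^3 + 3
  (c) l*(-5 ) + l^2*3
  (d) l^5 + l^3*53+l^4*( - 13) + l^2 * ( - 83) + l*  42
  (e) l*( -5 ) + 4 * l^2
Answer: c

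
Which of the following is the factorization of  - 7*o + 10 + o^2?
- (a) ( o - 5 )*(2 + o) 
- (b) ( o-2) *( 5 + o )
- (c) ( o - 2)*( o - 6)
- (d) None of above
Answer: d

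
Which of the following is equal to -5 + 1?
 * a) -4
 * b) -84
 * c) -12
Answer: a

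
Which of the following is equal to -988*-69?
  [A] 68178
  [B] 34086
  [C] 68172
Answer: C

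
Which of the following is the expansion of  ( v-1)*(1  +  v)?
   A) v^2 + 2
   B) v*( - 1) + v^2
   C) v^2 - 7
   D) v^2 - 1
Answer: D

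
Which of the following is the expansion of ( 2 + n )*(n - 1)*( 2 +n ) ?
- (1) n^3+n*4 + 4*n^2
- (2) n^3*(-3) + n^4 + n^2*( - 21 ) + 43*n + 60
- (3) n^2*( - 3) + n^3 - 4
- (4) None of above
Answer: 4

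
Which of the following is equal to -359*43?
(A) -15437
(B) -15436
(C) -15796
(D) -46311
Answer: A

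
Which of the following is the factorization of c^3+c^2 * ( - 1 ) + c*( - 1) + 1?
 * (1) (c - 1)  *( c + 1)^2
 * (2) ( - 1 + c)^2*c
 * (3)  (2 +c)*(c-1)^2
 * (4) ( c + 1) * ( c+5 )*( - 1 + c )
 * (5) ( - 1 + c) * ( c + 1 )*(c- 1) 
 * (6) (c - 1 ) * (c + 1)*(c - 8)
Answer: 5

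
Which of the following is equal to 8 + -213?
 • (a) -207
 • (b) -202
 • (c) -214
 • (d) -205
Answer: d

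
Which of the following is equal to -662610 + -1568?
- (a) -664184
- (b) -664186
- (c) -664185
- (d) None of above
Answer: d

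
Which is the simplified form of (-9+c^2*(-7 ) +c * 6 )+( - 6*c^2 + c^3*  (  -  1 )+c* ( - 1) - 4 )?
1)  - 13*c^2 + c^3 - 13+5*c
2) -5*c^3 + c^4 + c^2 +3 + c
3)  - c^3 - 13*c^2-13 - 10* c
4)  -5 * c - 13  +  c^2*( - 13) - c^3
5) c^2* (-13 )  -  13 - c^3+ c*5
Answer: 5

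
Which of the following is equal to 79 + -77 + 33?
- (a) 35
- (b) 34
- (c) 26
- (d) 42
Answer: a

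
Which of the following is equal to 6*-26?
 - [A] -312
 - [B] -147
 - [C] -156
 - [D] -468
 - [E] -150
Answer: C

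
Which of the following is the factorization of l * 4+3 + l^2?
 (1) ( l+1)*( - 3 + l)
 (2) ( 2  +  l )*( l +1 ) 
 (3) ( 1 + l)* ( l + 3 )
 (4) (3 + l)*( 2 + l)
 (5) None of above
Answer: 3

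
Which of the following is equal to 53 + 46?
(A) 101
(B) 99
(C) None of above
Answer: B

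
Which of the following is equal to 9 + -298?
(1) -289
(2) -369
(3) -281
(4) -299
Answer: 1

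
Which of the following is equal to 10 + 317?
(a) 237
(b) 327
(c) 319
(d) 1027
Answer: b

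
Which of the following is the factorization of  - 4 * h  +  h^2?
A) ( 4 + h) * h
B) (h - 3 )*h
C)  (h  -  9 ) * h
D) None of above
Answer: D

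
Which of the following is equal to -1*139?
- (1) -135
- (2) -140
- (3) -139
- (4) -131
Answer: 3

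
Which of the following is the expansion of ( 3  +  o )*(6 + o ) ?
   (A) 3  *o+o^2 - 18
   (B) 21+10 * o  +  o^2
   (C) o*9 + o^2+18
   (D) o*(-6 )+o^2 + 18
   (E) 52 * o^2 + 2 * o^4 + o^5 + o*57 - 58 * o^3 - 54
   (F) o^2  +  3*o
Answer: C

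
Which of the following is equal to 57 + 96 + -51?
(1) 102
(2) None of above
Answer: 1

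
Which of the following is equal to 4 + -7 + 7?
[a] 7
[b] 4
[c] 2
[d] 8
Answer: b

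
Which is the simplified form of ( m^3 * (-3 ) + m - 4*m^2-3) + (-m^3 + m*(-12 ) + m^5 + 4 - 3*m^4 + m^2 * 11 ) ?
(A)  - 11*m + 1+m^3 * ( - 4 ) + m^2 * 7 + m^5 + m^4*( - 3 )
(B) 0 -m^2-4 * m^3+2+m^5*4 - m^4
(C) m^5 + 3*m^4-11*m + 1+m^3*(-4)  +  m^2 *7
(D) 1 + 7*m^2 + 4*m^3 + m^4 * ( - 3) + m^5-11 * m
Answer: A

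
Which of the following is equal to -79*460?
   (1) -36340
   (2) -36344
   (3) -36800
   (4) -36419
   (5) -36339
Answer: 1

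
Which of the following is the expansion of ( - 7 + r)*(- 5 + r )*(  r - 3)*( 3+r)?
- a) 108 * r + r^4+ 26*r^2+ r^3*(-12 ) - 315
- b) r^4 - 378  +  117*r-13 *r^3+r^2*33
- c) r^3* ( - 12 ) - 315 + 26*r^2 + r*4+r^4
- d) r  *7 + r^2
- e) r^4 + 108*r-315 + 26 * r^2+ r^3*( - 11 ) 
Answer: a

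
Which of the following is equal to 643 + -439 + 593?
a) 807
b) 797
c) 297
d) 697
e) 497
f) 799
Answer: b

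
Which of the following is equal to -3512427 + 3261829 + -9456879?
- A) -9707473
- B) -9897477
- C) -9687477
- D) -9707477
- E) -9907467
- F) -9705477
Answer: D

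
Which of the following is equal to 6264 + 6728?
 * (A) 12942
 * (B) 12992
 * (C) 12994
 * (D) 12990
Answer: B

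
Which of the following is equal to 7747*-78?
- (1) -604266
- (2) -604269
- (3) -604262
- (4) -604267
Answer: 1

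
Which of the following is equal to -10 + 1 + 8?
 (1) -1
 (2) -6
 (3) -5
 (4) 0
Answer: 1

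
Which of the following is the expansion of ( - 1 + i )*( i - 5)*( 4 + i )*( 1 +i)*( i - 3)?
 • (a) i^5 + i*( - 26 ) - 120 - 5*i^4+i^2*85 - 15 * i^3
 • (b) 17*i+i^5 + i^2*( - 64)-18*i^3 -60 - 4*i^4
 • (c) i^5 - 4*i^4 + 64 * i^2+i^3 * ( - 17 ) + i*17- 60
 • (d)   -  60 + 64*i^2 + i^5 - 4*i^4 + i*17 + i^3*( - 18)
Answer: d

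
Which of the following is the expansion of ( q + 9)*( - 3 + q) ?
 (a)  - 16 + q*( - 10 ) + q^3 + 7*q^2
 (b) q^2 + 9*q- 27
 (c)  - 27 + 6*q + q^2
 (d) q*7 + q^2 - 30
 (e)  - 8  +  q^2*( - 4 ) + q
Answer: c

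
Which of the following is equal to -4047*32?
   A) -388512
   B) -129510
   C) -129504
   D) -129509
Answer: C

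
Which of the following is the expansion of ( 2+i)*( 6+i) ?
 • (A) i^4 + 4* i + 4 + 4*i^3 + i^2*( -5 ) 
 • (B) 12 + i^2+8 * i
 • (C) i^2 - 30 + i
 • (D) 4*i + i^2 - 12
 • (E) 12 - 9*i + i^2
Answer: B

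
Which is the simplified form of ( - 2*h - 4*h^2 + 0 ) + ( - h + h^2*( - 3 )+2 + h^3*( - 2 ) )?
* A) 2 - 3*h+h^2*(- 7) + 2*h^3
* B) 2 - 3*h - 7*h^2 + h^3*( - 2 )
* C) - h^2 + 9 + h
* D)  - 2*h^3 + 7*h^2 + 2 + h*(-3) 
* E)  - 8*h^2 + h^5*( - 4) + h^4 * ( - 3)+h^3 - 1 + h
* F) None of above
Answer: B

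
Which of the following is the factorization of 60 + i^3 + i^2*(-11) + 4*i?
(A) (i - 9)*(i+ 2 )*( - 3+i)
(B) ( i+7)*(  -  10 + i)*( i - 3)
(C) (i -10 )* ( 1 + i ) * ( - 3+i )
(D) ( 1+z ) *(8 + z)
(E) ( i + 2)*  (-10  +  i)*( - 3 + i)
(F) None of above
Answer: E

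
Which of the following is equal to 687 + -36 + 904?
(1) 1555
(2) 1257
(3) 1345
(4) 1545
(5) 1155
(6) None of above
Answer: 1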